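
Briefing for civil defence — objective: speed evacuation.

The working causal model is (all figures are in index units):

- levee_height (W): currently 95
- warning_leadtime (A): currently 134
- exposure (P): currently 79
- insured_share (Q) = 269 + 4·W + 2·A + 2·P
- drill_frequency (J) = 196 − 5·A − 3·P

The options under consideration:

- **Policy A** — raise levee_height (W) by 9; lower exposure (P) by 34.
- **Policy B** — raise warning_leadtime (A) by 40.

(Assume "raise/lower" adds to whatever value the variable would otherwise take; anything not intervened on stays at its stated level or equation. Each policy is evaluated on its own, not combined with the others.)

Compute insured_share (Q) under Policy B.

1155

Policy B (A + 40):
  W = 95
  A = 134 + 40 = 174
  P = 79
  Q = 269 + 4·95 + 2·174 + 2·79 = 1155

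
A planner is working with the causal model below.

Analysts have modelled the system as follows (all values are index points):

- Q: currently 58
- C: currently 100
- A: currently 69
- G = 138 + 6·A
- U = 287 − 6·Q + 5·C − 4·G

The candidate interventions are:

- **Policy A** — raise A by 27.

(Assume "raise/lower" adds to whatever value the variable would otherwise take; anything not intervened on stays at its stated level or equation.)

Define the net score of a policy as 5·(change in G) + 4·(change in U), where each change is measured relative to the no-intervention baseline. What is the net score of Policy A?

-1782

Baseline:
  Q = 58
  C = 100
  A = 69
  G = 138 + 6·69 = 552
  U = 287 − 6·58 + 5·100 − 4·552 = -1769
Policy A (A + 27):
  Q = 58
  C = 100
  A = 69 + 27 = 96
  G = 138 + 6·96 = 714
  U = 287 − 6·58 + 5·100 − 4·714 = -2417
ΔG = 714 − 552 = 162; ΔU = -2417 − (-1769) = -648
Score = 5·162 + 4·(-648) = -1782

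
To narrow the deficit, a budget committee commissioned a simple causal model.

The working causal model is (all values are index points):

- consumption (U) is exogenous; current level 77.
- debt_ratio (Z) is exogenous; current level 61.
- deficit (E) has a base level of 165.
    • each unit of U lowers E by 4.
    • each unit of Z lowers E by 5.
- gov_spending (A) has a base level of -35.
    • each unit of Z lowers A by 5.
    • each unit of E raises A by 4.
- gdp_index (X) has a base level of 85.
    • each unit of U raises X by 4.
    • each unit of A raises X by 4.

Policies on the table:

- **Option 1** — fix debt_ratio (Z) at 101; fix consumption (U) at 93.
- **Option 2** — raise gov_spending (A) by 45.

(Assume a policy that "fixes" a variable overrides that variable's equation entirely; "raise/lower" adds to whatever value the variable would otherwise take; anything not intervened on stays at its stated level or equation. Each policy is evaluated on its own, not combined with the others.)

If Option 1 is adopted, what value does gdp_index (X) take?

Option 1 (Z := 101, U := 93):
  U = 93
  Z = 101
  E = 165 − 4·93 − 5·101 = -712
  A = -35 − 5·101 + 4·(-712) = -3388
  X = 85 + 4·93 + 4·(-3388) = -13095

-13095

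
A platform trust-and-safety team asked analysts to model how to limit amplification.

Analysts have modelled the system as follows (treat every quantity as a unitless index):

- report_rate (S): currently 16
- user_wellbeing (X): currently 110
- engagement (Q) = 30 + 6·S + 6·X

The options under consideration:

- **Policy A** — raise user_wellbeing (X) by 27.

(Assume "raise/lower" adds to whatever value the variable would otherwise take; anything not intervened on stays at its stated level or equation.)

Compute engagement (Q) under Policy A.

948

Policy A (X + 27):
  S = 16
  X = 110 + 27 = 137
  Q = 30 + 6·16 + 6·137 = 948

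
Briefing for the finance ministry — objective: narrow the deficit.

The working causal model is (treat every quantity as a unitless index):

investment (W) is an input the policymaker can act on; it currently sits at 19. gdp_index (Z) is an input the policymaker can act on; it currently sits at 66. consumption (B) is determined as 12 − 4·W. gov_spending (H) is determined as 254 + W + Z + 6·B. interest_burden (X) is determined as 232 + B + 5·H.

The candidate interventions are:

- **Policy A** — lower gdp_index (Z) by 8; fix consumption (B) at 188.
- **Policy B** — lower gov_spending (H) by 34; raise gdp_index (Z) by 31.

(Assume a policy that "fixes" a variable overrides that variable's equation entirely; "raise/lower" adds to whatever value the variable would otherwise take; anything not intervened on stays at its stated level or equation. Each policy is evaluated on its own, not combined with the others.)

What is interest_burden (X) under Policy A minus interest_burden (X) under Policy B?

Policy A (Z − 8, B := 188):
  W = 19
  Z = 66 − 8 = 58
  B = 188
  H = 254 + 19 + 58 + 6·188 = 1459
  X = 232 + 188 + 5·1459 = 7715
Policy B (H − 34, Z + 31):
  W = 19
  Z = 66 + 31 = 97
  B = 12 − 4·19 = -64
  H = 254 + 19 + 97 + 6·(-64) (−34 from intervention) = -48
  X = 232 + (-64) + 5·(-48) = -72
X: 7715 − (-72) = 7787

7787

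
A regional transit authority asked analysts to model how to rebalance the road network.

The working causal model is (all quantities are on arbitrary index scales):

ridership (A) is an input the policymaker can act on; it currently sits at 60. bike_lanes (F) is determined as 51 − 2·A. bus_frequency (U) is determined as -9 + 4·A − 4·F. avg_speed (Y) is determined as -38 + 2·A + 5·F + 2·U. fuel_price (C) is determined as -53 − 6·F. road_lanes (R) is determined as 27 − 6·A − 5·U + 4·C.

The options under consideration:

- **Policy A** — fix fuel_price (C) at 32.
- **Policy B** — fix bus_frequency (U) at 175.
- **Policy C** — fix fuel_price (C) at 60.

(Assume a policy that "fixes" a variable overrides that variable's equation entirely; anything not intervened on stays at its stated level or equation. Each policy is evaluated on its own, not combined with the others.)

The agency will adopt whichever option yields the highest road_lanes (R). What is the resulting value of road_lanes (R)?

236

Policy A (C := 32):
  A = 60
  F = 51 − 2·60 = -69
  U = -9 + 4·60 − 4·(-69) = 507
  C = 32
  R = 27 − 6·60 − 5·507 + 4·32 = -2740
Policy B (U := 175):
  A = 60
  F = 51 − 2·60 = -69
  U = 175
  C = -53 − 6·(-69) = 361
  R = 27 − 6·60 − 5·175 + 4·361 = 236
Policy C (C := 60):
  A = 60
  F = 51 − 2·60 = -69
  U = -9 + 4·60 − 4·(-69) = 507
  C = 60
  R = 27 − 6·60 − 5·507 + 4·60 = -2628
Comparing — Policy A: R=-2740, Policy B: R=236, Policy C: R=-2628. Highest is 236 (Policy B).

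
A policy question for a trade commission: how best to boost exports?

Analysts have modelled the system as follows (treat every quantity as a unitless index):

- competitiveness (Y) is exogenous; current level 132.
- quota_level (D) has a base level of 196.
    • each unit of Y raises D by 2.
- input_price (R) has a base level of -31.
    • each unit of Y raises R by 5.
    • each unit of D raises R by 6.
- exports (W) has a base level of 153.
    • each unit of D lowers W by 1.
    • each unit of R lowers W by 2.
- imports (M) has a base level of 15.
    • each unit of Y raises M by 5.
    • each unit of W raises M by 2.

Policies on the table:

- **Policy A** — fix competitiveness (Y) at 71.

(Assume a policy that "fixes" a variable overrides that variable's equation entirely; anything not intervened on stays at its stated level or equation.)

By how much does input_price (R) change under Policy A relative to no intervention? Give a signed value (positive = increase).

Baseline:
  Y = 132
  D = 196 + 2·132 = 460
  R = -31 + 5·132 + 6·460 = 3389
Policy A (Y := 71):
  Y = 71
  D = 196 + 2·71 = 338
  R = -31 + 5·71 + 6·338 = 2352
Change in R: 2352 − 3389 = -1037

-1037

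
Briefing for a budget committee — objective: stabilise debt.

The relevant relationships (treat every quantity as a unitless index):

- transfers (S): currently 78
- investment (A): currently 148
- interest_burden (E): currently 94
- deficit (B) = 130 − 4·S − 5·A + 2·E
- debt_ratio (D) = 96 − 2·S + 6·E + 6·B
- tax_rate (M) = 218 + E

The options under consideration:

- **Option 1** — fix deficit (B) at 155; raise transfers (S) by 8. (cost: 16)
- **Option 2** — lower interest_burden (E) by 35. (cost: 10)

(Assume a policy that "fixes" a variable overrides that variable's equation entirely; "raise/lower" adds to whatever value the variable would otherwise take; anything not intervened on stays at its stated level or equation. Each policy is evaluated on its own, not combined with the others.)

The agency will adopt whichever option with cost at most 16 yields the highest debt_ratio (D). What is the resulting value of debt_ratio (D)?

Option 1 (B := 155, S + 8):
  S = 78 + 8 = 86
  A = 148
  E = 94
  B = 155
  D = 96 − 2·86 + 6·94 + 6·155 = 1418
Option 2 (E − 35):
  S = 78
  A = 148
  E = 94 − 35 = 59
  B = 130 − 4·78 − 5·148 + 2·59 = -804
  D = 96 − 2·78 + 6·59 + 6·(-804) = -4530
Comparing — Option 1: D=1418, Option 2: D=-4530. Highest is 1418 (Option 1).

1418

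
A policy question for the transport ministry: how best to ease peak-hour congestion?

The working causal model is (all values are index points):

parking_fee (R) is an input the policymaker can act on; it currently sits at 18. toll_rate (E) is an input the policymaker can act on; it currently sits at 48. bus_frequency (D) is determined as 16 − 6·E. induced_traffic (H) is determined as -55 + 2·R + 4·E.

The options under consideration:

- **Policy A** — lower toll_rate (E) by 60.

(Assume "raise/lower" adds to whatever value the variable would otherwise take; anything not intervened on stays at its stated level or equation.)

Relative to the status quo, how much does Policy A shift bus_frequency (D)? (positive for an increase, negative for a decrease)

360

Baseline:
  E = 48
  D = 16 − 6·48 = -272
Policy A (E − 60):
  E = 48 − 60 = -12
  D = 16 − 6·(-12) = 88
Change in D: 88 − (-272) = 360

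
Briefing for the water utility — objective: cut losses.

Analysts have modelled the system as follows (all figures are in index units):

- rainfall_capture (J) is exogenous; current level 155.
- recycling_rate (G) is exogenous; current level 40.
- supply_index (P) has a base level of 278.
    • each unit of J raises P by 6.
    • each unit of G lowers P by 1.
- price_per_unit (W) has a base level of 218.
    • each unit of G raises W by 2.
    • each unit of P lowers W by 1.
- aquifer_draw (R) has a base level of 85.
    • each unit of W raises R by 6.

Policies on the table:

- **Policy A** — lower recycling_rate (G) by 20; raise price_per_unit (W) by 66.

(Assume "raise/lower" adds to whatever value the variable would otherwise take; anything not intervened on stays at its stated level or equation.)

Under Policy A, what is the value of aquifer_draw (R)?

-5099

Policy A (G − 20, W + 66):
  J = 155
  G = 40 − 20 = 20
  P = 278 + 6·155 − 20 = 1188
  W = 218 + 2·20 − 1188 (+66 from intervention) = -864
  R = 85 + 6·(-864) = -5099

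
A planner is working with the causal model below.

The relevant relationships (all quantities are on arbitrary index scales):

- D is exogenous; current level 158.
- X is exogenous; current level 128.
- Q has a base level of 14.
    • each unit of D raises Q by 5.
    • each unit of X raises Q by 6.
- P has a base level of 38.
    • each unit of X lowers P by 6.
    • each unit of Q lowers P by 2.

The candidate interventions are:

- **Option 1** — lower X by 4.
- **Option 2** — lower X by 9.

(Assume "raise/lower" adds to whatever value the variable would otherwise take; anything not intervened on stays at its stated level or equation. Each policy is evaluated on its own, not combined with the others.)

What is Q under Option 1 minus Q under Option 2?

Option 1 (X − 4):
  D = 158
  X = 128 − 4 = 124
  Q = 14 + 5·158 + 6·124 = 1548
Option 2 (X − 9):
  D = 158
  X = 128 − 9 = 119
  Q = 14 + 5·158 + 6·119 = 1518
Q: 1548 − 1518 = 30

30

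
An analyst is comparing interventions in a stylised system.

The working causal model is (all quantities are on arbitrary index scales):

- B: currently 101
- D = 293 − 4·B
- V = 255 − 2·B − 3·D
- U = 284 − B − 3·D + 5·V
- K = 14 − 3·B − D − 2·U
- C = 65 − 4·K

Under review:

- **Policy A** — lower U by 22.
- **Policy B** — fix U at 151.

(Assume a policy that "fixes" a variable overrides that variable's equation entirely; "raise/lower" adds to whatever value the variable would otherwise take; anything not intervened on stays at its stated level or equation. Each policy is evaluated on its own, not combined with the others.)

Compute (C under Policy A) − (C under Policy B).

Policy A (U − 22):
  B = 101
  D = 293 − 4·101 = -111
  V = 255 − 2·101 − 3·(-111) = 386
  U = 284 − 101 − 3·(-111) + 5·386 (−22 from intervention) = 2424
  K = 14 − 3·101 − (-111) − 2·2424 = -5026
  C = 65 − 4·(-5026) = 20169
Policy B (U := 151):
  B = 101
  D = 293 − 4·101 = -111
  V = 255 − 2·101 − 3·(-111) = 386
  U = 151
  K = 14 − 3·101 − (-111) − 2·151 = -480
  C = 65 − 4·(-480) = 1985
C: 20169 − 1985 = 18184

18184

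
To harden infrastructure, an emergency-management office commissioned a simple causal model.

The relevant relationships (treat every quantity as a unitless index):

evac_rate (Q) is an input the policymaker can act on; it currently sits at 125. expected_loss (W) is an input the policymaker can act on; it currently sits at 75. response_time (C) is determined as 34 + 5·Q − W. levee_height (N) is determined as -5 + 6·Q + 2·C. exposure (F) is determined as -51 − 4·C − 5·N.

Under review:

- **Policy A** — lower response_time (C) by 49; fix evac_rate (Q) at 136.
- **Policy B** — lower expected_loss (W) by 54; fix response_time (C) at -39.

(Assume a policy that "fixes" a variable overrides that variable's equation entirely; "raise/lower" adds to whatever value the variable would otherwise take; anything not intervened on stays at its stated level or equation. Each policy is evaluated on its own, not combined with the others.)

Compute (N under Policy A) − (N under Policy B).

1324

Policy A (C − 49, Q := 136):
  Q = 136
  W = 75
  C = 34 + 5·136 − 75 (−49 from intervention) = 590
  N = -5 + 6·136 + 2·590 = 1991
Policy B (W − 54, C := -39):
  Q = 125
  W = 75 − 54 = 21
  C = -39
  N = -5 + 6·125 + 2·(-39) = 667
N: 1991 − 667 = 1324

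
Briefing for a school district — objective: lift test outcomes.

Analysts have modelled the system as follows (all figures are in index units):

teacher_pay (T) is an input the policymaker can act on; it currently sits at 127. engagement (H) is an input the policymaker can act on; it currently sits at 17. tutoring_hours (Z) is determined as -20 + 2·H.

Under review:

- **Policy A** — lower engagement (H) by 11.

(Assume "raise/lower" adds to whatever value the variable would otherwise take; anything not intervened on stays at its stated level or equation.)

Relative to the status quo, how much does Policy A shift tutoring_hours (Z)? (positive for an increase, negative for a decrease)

Baseline:
  H = 17
  Z = -20 + 2·17 = 14
Policy A (H − 11):
  H = 17 − 11 = 6
  Z = -20 + 2·6 = -8
Change in Z: -8 − 14 = -22

-22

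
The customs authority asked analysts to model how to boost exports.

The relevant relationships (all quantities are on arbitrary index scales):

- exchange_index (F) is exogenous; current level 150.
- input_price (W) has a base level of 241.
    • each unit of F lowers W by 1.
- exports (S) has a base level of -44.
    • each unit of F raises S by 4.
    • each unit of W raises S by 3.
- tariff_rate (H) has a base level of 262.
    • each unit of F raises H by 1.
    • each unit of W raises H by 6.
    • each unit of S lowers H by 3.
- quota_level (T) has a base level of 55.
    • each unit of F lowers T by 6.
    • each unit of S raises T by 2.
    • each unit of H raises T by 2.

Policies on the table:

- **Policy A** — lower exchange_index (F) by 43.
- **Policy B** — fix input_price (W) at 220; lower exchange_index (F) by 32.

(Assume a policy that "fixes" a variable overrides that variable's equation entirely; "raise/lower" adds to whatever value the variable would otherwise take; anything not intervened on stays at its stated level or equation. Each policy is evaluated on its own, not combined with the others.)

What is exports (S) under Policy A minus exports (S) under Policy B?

-302

Policy A (F − 43):
  F = 150 − 43 = 107
  W = 241 − 107 = 134
  S = -44 + 4·107 + 3·134 = 786
Policy B (W := 220, F − 32):
  F = 150 − 32 = 118
  W = 220
  S = -44 + 4·118 + 3·220 = 1088
S: 786 − 1088 = -302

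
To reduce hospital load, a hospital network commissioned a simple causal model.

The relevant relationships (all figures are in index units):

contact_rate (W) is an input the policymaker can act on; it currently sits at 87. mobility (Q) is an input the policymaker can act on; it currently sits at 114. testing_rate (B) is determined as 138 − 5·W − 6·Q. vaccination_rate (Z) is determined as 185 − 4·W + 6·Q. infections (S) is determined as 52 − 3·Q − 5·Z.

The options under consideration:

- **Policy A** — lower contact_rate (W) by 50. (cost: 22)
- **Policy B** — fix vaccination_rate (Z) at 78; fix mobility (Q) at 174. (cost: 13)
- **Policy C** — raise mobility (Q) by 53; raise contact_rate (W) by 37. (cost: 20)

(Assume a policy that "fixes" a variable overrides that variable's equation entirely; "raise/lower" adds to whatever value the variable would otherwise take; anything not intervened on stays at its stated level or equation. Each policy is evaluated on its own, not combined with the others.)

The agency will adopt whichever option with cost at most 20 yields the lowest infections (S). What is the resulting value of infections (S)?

-3904

Policy B (Z := 78, Q := 174):
  W = 87
  Q = 174
  Z = 78
  S = 52 − 3·174 − 5·78 = -860
Policy C (Q + 53, W + 37):
  W = 87 + 37 = 124
  Q = 114 + 53 = 167
  Z = 185 − 4·124 + 6·167 = 691
  S = 52 − 3·167 − 5·691 = -3904
Comparing — Policy B: S=-860, Policy C: S=-3904. Lowest is -3904 (Policy C).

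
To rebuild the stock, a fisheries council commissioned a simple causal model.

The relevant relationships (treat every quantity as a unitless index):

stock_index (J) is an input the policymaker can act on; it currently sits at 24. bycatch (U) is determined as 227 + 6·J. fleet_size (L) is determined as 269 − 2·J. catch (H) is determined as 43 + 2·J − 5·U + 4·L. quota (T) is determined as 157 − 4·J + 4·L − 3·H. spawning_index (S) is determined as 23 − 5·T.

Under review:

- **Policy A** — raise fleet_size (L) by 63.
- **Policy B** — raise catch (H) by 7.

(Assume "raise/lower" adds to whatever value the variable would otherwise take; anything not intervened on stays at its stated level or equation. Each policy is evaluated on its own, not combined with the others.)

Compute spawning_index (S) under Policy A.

Policy A (L + 63):
  J = 24
  U = 227 + 6·24 = 371
  L = 269 − 2·24 (+63 from intervention) = 284
  H = 43 + 2·24 − 5·371 + 4·284 = -628
  T = 157 − 4·24 + 4·284 − 3·(-628) = 3081
  S = 23 − 5·3081 = -15382

-15382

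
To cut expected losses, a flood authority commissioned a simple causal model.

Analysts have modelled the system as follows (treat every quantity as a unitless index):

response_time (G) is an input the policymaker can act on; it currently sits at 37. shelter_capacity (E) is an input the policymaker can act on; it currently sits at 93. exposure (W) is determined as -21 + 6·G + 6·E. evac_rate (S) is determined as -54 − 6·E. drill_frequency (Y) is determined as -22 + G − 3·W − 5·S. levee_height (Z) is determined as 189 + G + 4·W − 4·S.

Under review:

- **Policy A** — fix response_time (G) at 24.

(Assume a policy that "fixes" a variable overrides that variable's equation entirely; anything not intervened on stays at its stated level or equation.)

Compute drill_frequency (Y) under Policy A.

1019

Policy A (G := 24):
  G = 24
  E = 93
  W = -21 + 6·24 + 6·93 = 681
  S = -54 − 6·93 = -612
  Y = -22 + 24 − 3·681 − 5·(-612) = 1019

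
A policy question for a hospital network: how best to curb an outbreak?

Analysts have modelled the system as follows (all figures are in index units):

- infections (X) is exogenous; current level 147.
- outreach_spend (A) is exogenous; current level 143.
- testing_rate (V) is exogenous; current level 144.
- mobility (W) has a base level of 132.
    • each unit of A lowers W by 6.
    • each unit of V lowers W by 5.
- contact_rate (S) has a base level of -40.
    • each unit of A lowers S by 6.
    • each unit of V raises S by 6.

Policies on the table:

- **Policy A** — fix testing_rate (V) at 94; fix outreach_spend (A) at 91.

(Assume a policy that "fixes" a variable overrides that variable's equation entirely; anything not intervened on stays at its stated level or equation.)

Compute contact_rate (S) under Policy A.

-22

Policy A (V := 94, A := 91):
  A = 91
  V = 94
  S = -40 − 6·91 + 6·94 = -22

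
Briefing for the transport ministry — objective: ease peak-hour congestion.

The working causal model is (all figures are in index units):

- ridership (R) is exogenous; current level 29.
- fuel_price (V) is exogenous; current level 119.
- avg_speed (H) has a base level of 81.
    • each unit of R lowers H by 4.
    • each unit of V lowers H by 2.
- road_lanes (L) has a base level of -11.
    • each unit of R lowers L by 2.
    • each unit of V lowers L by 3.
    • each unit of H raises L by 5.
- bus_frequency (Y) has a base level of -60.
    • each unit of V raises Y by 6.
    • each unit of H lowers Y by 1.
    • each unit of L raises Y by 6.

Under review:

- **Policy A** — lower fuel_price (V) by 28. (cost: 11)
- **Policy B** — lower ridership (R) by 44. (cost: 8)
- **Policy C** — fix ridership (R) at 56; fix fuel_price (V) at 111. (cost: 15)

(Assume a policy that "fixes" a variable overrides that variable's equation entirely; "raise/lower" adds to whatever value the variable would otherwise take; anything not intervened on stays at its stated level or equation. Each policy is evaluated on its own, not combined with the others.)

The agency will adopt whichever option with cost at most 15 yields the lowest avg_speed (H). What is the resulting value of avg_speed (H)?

Policy A (V − 28):
  R = 29
  V = 119 − 28 = 91
  H = 81 − 4·29 − 2·91 = -217
Policy B (R − 44):
  R = 29 − 44 = -15
  V = 119
  H = 81 − 4·(-15) − 2·119 = -97
Policy C (R := 56, V := 111):
  R = 56
  V = 111
  H = 81 − 4·56 − 2·111 = -365
Comparing — Policy A: H=-217, Policy B: H=-97, Policy C: H=-365. Lowest is -365 (Policy C).

-365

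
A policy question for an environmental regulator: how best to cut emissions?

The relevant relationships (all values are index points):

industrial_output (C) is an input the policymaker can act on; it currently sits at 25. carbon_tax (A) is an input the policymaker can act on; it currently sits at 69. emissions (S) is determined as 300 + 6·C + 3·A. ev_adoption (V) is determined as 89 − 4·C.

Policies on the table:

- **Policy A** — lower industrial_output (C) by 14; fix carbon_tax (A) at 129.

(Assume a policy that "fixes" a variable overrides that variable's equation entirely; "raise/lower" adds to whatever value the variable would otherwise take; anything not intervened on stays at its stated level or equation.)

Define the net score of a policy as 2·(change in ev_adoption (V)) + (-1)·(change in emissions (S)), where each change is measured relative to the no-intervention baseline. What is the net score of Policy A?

Baseline:
  C = 25
  A = 69
  S = 300 + 6·25 + 3·69 = 657
  V = 89 − 4·25 = -11
Policy A (C − 14, A := 129):
  C = 25 − 14 = 11
  A = 129
  S = 300 + 6·11 + 3·129 = 753
  V = 89 − 4·11 = 45
ΔV = 45 − (-11) = 56; ΔS = 753 − 657 = 96
Score = 2·56 + (-1)·96 = 16

16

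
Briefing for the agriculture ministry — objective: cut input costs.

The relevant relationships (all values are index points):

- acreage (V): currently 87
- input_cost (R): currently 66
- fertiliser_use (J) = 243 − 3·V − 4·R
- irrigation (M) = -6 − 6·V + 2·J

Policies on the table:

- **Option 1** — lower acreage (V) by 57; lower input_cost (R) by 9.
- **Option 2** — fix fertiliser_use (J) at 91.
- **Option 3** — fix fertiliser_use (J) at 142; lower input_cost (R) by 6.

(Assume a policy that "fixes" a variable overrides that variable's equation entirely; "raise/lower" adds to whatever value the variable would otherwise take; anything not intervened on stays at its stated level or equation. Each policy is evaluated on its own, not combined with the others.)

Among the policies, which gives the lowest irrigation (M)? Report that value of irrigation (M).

Option 1 (V − 57, R − 9):
  V = 87 − 57 = 30
  R = 66 − 9 = 57
  J = 243 − 3·30 − 4·57 = -75
  M = -6 − 6·30 + 2·(-75) = -336
Option 2 (J := 91):
  V = 87
  R = 66
  J = 91
  M = -6 − 6·87 + 2·91 = -346
Option 3 (J := 142, R − 6):
  V = 87
  R = 66 − 6 = 60
  J = 142
  M = -6 − 6·87 + 2·142 = -244
Comparing — Option 1: M=-336, Option 2: M=-346, Option 3: M=-244. Lowest is -346 (Option 2).

-346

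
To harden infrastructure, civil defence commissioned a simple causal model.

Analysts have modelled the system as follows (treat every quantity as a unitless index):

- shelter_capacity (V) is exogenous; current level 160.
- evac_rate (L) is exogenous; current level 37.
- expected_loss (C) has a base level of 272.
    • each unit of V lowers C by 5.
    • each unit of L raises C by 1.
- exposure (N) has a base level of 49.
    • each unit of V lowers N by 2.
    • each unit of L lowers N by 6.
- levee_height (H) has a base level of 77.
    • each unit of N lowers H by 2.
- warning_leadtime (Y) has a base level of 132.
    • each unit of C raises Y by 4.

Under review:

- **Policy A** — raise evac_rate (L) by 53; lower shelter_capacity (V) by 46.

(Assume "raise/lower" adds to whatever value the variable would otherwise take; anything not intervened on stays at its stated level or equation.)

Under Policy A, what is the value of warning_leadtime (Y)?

-700

Policy A (L + 53, V − 46):
  V = 160 − 46 = 114
  L = 37 + 53 = 90
  C = 272 − 5·114 + 90 = -208
  Y = 132 + 4·(-208) = -700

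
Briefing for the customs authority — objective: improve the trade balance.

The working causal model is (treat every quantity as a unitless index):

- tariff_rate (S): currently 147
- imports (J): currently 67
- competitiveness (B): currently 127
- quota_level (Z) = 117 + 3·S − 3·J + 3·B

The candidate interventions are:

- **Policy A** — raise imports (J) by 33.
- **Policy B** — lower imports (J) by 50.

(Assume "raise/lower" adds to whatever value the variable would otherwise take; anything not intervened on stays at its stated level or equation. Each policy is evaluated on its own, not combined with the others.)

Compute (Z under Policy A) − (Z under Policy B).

-249

Policy A (J + 33):
  S = 147
  J = 67 + 33 = 100
  B = 127
  Z = 117 + 3·147 − 3·100 + 3·127 = 639
Policy B (J − 50):
  S = 147
  J = 67 − 50 = 17
  B = 127
  Z = 117 + 3·147 − 3·17 + 3·127 = 888
Z: 639 − 888 = -249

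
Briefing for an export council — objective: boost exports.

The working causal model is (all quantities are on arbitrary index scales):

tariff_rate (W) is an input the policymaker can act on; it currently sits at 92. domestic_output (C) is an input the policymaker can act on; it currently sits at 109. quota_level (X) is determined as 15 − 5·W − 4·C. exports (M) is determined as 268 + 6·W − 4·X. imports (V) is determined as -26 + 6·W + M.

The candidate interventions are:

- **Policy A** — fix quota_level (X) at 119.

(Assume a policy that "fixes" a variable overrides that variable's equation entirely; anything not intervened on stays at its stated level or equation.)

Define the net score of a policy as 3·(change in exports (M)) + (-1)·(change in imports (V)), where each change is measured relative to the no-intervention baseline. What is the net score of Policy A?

Baseline:
  W = 92
  C = 109
  X = 15 − 5·92 − 4·109 = -881
  M = 268 + 6·92 − 4·(-881) = 4344
  V = -26 + 6·92 + 4344 = 4870
Policy A (X := 119):
  W = 92
  C = 109
  X = 119
  M = 268 + 6·92 − 4·119 = 344
  V = -26 + 6·92 + 344 = 870
ΔM = 344 − 4344 = -4000; ΔV = 870 − 4870 = -4000
Score = 3·(-4000) + (-1)·(-4000) = -8000

-8000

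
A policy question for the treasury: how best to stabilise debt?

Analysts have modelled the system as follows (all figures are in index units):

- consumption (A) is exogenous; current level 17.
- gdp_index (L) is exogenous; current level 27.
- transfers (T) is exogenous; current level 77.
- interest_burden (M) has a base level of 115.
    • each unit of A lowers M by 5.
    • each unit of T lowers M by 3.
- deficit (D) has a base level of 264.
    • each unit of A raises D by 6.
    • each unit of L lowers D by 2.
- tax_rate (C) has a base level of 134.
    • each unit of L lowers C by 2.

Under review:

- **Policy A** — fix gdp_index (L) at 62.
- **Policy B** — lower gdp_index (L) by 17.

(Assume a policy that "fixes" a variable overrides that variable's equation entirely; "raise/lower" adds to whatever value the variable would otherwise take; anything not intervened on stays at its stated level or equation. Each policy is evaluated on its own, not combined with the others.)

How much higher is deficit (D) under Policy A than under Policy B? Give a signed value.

Policy A (L := 62):
  A = 17
  L = 62
  D = 264 + 6·17 − 2·62 = 242
Policy B (L − 17):
  A = 17
  L = 27 − 17 = 10
  D = 264 + 6·17 − 2·10 = 346
D: 242 − 346 = -104

-104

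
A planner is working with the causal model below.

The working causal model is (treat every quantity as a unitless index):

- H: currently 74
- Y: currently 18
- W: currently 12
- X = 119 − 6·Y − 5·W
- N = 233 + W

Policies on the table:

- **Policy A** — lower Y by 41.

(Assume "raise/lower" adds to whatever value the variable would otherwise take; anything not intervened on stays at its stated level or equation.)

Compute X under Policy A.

Policy A (Y − 41):
  Y = 18 − 41 = -23
  W = 12
  X = 119 − 6·(-23) − 5·12 = 197

197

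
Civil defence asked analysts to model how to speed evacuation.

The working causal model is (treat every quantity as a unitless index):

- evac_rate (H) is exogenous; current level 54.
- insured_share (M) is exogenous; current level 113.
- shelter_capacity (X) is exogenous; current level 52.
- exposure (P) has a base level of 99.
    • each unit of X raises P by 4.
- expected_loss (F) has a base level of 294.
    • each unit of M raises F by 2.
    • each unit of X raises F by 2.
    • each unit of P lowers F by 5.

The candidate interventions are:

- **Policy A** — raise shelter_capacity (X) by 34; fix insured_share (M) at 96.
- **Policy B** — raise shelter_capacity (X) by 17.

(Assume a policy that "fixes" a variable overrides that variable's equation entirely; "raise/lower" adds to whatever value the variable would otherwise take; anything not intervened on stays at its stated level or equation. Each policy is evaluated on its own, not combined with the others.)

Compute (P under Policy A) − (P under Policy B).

Policy A (X + 34, M := 96):
  X = 52 + 34 = 86
  P = 99 + 4·86 = 443
Policy B (X + 17):
  X = 52 + 17 = 69
  P = 99 + 4·69 = 375
P: 443 − 375 = 68

68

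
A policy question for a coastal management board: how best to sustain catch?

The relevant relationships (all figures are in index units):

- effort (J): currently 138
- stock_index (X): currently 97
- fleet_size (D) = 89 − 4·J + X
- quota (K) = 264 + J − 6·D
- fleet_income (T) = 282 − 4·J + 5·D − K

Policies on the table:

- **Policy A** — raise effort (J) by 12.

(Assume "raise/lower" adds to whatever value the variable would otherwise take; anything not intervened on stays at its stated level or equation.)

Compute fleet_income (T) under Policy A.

-5286

Policy A (J + 12):
  J = 138 + 12 = 150
  X = 97
  D = 89 − 4·150 + 97 = -414
  K = 264 + 150 − 6·(-414) = 2898
  T = 282 − 4·150 + 5·(-414) − 2898 = -5286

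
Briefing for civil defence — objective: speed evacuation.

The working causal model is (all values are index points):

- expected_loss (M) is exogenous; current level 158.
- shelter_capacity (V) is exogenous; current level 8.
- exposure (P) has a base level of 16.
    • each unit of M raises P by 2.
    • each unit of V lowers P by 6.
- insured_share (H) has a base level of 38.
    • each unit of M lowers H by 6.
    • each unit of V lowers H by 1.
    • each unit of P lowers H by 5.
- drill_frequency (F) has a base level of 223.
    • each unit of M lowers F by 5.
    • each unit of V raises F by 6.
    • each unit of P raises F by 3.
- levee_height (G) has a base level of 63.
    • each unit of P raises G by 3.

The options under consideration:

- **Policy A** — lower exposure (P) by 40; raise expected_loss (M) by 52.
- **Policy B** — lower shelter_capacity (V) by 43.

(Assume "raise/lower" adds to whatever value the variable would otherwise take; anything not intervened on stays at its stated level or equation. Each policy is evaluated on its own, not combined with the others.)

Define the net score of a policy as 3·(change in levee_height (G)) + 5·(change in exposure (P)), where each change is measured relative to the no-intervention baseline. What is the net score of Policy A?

Baseline:
  M = 158
  V = 8
  P = 16 + 2·158 − 6·8 = 284
  G = 63 + 3·284 = 915
Policy A (P − 40, M + 52):
  M = 158 + 52 = 210
  V = 8
  P = 16 + 2·210 − 6·8 (−40 from intervention) = 348
  G = 63 + 3·348 = 1107
ΔG = 1107 − 915 = 192; ΔP = 348 − 284 = 64
Score = 3·192 + 5·64 = 896

896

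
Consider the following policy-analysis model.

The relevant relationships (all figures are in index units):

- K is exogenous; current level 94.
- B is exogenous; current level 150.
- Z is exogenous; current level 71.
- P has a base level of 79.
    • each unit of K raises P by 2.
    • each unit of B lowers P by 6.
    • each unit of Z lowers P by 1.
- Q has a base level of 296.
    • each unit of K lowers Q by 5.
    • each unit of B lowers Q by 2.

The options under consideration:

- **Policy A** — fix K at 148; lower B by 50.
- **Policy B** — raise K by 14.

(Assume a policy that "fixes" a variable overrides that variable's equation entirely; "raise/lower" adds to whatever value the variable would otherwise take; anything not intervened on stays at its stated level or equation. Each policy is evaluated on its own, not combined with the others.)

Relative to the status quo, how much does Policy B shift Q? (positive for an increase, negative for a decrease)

Baseline:
  K = 94
  B = 150
  Q = 296 − 5·94 − 2·150 = -474
Policy B (K + 14):
  K = 94 + 14 = 108
  B = 150
  Q = 296 − 5·108 − 2·150 = -544
Change in Q: -544 − (-474) = -70

-70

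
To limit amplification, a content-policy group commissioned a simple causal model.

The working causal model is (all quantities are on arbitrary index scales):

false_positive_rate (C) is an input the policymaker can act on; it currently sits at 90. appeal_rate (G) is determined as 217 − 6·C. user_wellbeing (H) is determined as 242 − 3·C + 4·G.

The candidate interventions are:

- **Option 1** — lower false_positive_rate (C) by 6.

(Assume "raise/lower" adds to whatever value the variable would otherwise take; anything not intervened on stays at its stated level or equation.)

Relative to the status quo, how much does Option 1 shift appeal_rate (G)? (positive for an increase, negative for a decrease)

36

Baseline:
  C = 90
  G = 217 − 6·90 = -323
Option 1 (C − 6):
  C = 90 − 6 = 84
  G = 217 − 6·84 = -287
Change in G: -287 − (-323) = 36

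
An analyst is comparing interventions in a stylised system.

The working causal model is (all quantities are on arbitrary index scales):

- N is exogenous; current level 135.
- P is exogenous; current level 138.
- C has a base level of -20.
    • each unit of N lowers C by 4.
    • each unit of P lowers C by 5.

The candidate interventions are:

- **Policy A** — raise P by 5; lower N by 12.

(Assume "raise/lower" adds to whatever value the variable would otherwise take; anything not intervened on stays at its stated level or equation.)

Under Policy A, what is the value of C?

-1227

Policy A (P + 5, N − 12):
  N = 135 − 12 = 123
  P = 138 + 5 = 143
  C = -20 − 4·123 − 5·143 = -1227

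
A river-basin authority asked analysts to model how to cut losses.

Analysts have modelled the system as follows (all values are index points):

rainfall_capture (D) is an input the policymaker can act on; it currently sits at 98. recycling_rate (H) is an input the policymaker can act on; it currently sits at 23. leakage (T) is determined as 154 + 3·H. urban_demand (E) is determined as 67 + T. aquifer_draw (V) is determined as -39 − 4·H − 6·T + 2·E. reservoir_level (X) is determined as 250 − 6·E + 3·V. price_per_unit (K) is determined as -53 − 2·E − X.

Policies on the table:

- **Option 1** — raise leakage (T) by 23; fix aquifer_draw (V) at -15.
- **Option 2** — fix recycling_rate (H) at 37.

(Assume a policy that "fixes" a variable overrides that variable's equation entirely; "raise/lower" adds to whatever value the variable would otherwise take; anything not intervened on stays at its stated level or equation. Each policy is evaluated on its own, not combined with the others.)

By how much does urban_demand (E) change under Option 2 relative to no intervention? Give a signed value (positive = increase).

42

Baseline:
  H = 23
  T = 154 + 3·23 = 223
  E = 67 + 223 = 290
Option 2 (H := 37):
  H = 37
  T = 154 + 3·37 = 265
  E = 67 + 265 = 332
Change in E: 332 − 290 = 42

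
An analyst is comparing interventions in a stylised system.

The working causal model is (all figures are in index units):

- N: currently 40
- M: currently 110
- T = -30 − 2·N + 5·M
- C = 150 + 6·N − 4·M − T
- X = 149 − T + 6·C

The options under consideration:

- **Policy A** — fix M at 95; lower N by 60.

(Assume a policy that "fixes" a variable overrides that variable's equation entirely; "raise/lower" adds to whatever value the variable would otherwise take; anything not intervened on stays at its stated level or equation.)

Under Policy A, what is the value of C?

-835

Policy A (M := 95, N − 60):
  N = 40 − 60 = -20
  M = 95
  T = -30 − 2·(-20) + 5·95 = 485
  C = 150 + 6·(-20) − 4·95 − 485 = -835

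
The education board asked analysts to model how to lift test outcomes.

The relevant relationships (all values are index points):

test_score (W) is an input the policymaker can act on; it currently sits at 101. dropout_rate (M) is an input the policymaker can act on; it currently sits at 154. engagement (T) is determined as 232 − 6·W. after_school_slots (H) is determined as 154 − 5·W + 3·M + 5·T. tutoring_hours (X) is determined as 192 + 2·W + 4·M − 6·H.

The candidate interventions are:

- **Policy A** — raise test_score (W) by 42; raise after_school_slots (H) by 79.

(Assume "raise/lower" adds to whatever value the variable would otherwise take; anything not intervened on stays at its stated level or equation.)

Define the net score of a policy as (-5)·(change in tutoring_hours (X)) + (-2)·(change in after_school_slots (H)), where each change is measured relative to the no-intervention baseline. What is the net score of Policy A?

-39368

Baseline:
  W = 101
  M = 154
  T = 232 − 6·101 = -374
  H = 154 − 5·101 + 3·154 + 5·(-374) = -1759
  X = 192 + 2·101 + 4·154 − 6·(-1759) = 11564
Policy A (W + 42, H + 79):
  W = 101 + 42 = 143
  M = 154
  T = 232 − 6·143 = -626
  H = 154 − 5·143 + 3·154 + 5·(-626) (+79 from intervention) = -3150
  X = 192 + 2·143 + 4·154 − 6·(-3150) = 19994
ΔX = 19994 − 11564 = 8430; ΔH = -3150 − (-1759) = -1391
Score = (-5)·8430 + (-2)·(-1391) = -39368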